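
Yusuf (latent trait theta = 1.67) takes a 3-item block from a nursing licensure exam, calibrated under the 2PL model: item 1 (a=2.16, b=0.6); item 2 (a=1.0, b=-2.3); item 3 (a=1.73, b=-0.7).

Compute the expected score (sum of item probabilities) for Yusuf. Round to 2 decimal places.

2.87

P(theta) = 1 / (1 + exp(−a(theta − b)))
P_1 = 1/(1+e^{-2.3112}) = 0.9098
P_2 = 1/(1+e^{-3.9700}) = 0.9815
P_3 = 1/(1+e^{-4.1001}) = 0.9837
E[score] = 0.9098 + 0.9815 + 0.9837 = 2.8750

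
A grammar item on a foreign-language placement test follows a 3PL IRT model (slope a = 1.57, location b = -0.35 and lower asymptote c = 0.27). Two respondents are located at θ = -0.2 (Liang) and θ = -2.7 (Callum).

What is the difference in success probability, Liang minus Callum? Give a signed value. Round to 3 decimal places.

P(θ) = c + (1 − c) · 1 / (1 + exp(−a(θ − b)))
P(Liang) = 0.6778  [exponent 0.2355]
P(Callum) = 0.2878  [exponent -3.6895]
Difference = 0.6778 − 0.2878 = 0.3900

0.390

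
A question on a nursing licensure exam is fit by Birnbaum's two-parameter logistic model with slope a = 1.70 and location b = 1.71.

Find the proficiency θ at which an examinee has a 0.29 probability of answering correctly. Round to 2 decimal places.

P(θ) = 1 / (1 + exp(−a(θ − b)))
logit = ln(0.2900/0.7100) = -0.8954
θ = b + logit/(a) = 1.71 + (-0.8954)/1.7000 = 1.1833

1.18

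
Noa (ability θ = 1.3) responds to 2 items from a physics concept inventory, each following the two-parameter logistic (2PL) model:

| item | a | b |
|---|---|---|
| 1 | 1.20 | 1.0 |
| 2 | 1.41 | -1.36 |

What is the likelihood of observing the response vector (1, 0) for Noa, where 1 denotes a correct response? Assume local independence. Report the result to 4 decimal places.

0.0135

P(θ) = 1 / (1 + exp(−a(θ − b)))
P_1 = 1/(1+e^{-0.3600}) = 0.5890
P_2 = 1/(1+e^{-3.7506}) = 0.9770
L = P_1 × (1−P_2) = 0.5890 × 0.0230 = 0.01353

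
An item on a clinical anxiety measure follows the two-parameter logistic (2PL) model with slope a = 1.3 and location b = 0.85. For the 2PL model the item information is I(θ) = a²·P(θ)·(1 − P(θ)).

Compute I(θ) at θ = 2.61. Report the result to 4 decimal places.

P = 1/(1+e^{-2.2880}) = 0.9079
P(1−P) = 0.9079 × 0.0921 = 0.0836
I = a² × P(1−P) = 1.3² × 0.0836 = 0.14134

0.1413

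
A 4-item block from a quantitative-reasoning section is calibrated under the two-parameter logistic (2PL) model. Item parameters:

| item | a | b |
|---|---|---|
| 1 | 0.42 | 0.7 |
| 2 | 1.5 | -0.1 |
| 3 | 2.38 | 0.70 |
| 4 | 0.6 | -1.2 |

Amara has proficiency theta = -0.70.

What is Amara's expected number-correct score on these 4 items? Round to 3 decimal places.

P(theta) = 1 / (1 + exp(−a(theta − b)))
P_1 = 1/(1+e^{0.5880}) = 0.3571
P_2 = 1/(1+e^{0.9000}) = 0.2891
P_3 = 1/(1+e^{3.3320}) = 0.0345
P_4 = 1/(1+e^{-0.3000}) = 0.5744
E[score] = 0.3571 + 0.2891 + 0.0345 + 0.5744 = 1.2551

1.255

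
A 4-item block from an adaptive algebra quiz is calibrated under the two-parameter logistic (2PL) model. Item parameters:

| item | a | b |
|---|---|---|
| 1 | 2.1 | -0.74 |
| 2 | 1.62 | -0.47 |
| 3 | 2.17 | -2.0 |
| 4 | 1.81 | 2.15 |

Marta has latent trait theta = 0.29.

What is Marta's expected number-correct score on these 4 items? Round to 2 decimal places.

2.70

P(theta) = 1 / (1 + exp(−a(theta − b)))
P_1 = 1/(1+e^{-2.1630}) = 0.8969
P_2 = 1/(1+e^{-1.2312}) = 0.7740
P_3 = 1/(1+e^{-4.9693}) = 0.9931
P_4 = 1/(1+e^{3.3666}) = 0.0334
E[score] = 0.8969 + 0.7740 + 0.9931 + 0.0334 = 2.6974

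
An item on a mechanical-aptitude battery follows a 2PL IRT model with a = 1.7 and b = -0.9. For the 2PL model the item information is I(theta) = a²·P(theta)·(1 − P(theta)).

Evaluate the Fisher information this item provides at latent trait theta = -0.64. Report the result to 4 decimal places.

0.6883

P = 1/(1+e^{-0.4420}) = 0.6087
P(1−P) = 0.6087 × 0.3913 = 0.2382
I = a² × P(1−P) = 1.7² × 0.2382 = 0.68833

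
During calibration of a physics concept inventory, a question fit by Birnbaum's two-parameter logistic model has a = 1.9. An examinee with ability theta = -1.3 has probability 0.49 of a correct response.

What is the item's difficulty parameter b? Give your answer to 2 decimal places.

P(theta) = 1 / (1 + exp(−a(theta − b)))
logit(0.49) = ln(0.49/0.51) = -0.0400
b = theta − logit/(a) = -1.3 − (-0.0400)/1.9000 = -1.2789

-1.28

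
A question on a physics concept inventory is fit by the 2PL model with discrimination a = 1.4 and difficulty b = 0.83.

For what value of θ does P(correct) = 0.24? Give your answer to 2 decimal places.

P(θ) = 1 / (1 + exp(−a(θ − b)))
logit = ln(0.2400/0.7600) = -1.1527
θ = b + logit/(a) = 0.83 + (-1.1527)/1.4000 = 0.0067

0.01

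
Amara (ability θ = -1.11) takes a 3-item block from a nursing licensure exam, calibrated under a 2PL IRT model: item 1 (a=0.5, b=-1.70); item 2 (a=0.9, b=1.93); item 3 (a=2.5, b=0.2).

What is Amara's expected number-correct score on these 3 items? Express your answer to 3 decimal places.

P(θ) = 1 / (1 + exp(−a(θ − b)))
P_1 = 1/(1+e^{-0.2950}) = 0.5732
P_2 = 1/(1+e^{2.7360}) = 0.0609
P_3 = 1/(1+e^{3.2750}) = 0.0364
E[score] = 0.5732 + 0.0609 + 0.0364 = 0.6705

0.671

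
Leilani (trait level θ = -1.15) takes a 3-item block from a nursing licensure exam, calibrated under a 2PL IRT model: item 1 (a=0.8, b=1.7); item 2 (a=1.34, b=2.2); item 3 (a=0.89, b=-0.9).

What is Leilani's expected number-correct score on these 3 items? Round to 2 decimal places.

0.55

P(θ) = 1 / (1 + exp(−a(θ − b)))
P_1 = 1/(1+e^{2.2800}) = 0.0928
P_2 = 1/(1+e^{4.4890}) = 0.0111
P_3 = 1/(1+e^{0.2225}) = 0.4446
E[score] = 0.0928 + 0.0111 + 0.4446 = 0.5485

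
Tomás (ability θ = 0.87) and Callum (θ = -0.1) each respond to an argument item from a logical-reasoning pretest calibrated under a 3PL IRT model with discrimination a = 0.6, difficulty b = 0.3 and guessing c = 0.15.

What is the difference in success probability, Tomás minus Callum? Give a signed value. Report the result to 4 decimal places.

P(θ) = c + (1 − c) · 1 / (1 + exp(−a(θ − b)))
P(Tomás) = 0.6470  [exponent 0.3420]
P(Callum) = 0.5242  [exponent -0.2400]
Difference = 0.6470 − 0.5242 = 0.1227

0.1227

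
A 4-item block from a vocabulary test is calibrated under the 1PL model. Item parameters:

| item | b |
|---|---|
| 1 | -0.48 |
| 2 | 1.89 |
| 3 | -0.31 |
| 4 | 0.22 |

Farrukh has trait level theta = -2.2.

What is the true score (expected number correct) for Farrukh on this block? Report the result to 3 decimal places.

P(theta) = 1 / (1 + exp(−(theta − b)))
P_1 = 1/(1+e^{1.7200}) = 0.1519
P_2 = 1/(1+e^{4.0900}) = 0.0165
P_3 = 1/(1+e^{1.8900}) = 0.1312
P_4 = 1/(1+e^{2.4200}) = 0.0817
E[score] = 0.1519 + 0.0165 + 0.1312 + 0.0817 = 0.3812

0.381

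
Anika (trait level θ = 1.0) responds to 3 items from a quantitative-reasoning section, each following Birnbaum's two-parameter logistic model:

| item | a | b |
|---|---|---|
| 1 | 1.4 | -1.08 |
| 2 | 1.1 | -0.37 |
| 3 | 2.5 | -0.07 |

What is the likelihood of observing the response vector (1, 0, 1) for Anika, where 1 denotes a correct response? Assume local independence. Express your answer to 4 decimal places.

P(θ) = 1 / (1 + exp(−a(θ − b)))
P_1 = 1/(1+e^{-2.9120}) = 0.9484
P_2 = 1/(1+e^{-1.5070}) = 0.8186
P_3 = 1/(1+e^{-2.6750}) = 0.9355
L = P_1 × (1−P_2) × P_3 = 0.9484 × 0.1814 × 0.9355 = 0.16094

0.1609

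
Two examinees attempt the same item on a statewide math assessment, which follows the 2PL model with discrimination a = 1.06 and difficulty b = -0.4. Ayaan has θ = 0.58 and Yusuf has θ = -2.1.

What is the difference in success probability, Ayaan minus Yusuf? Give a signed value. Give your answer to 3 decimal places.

0.597

P(θ) = 1 / (1 + exp(−a(θ − b)))
P(Ayaan) = 0.7386  [exponent 1.0388]
P(Yusuf) = 0.1416  [exponent -1.8020]
Difference = 0.7386 − 0.1416 = 0.5970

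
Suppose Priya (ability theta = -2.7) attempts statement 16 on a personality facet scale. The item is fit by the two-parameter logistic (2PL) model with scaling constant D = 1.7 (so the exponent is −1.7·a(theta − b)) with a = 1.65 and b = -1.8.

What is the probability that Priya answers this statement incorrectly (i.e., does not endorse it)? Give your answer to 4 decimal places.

P(theta) = 1 / (1 + exp(−D·a(theta − b)))
Exponent: 1.7 × 1.65 × (-2.7 − (-1.8)) = -2.5245
1/(1 + e^{2.5245}) = 0.0742
P = 0.0742
P(incorrect) = 1 − 0.0742 = 0.9258

0.9258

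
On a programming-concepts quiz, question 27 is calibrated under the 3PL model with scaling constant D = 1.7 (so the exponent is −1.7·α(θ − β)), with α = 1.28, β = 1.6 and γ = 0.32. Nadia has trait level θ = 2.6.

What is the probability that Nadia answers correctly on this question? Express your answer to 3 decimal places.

P(θ) = γ + (1 − γ) · 1 / (1 + exp(−D·α(θ − β)))
Exponent: 1.7 × 1.28 × (2.6 − 1.6) = 2.1760
1/(1 + e^{-2.1760}) = 0.8981
P = 0.32 + 0.68 × 0.8981 = 0.9307

0.931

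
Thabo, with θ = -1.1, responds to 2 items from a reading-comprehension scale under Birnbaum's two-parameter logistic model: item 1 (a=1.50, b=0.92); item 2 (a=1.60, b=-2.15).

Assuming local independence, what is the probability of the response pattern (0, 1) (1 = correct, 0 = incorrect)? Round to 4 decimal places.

0.8041

P(θ) = 1 / (1 + exp(−a(θ − b)))
P_1 = 1/(1+e^{3.0300}) = 0.0461
P_2 = 1/(1+e^{-1.6800}) = 0.8429
L = (1−P_1) × P_2 = 0.9539 × 0.8429 = 0.80406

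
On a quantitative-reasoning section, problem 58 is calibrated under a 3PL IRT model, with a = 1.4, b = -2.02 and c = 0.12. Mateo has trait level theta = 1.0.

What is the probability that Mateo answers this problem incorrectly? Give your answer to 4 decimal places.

P(theta) = c + (1 − c) · 1 / (1 + exp(−a(theta − b)))
Exponent: 1.4 × (1.0 − (-2.02)) = 4.2280
1/(1 + e^{-4.2280}) = 0.9856
P = 0.12 + 0.88 × 0.9856 = 0.9874
P(incorrect) = 1 − 0.9874 = 0.0126

0.0126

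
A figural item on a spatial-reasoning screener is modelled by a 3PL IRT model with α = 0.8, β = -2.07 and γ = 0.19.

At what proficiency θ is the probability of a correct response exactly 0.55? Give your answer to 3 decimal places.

P(θ) = γ + (1 − γ) · 1 / (1 + exp(−α(θ − β)))
Remove guessing floor: (0.55 − 0.19)/(1 − 0.19) = 0.4444
logit = ln(0.4444/0.5556) = -0.2231
θ = β + logit/(α) = -2.07 + (-0.2231)/0.8000 = -2.3489

-2.349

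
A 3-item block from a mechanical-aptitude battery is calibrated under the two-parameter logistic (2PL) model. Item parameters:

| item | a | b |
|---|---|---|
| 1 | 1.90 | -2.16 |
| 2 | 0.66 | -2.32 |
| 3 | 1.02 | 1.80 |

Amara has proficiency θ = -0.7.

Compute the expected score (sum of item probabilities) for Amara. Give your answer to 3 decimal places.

1.758

P(θ) = 1 / (1 + exp(−a(θ − b)))
P_1 = 1/(1+e^{-2.7740}) = 0.9413
P_2 = 1/(1+e^{-1.0692}) = 0.7444
P_3 = 1/(1+e^{2.5500}) = 0.0724
E[score] = 0.9413 + 0.7444 + 0.0724 = 1.7581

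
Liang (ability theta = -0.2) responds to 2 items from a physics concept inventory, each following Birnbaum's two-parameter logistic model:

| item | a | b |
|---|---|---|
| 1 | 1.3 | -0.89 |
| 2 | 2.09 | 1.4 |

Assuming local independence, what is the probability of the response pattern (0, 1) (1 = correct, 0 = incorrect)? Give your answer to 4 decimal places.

P(theta) = 1 / (1 + exp(−a(theta − b)))
P_1 = 1/(1+e^{-0.8970}) = 0.7103
P_2 = 1/(1+e^{3.3440}) = 0.0341
L = (1−P_1) × P_2 = 0.2897 × 0.0341 = 0.00988

0.0099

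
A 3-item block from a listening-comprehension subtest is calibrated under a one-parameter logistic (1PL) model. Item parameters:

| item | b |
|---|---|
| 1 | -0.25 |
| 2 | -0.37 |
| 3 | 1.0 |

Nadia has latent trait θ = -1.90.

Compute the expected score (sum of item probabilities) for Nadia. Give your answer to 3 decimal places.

P(θ) = 1 / (1 + exp(−(θ − b)))
P_1 = 1/(1+e^{1.6500}) = 0.1611
P_2 = 1/(1+e^{1.5300}) = 0.1780
P_3 = 1/(1+e^{2.9000}) = 0.0522
E[score] = 0.1611 + 0.1780 + 0.0522 = 0.3913

0.391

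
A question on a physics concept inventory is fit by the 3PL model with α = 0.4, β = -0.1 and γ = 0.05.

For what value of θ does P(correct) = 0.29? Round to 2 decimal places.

P(θ) = γ + (1 − γ) · 1 / (1 + exp(−α(θ − β)))
Remove guessing floor: (0.29 − 0.05)/(1 − 0.05) = 0.2526
logit = ln(0.2526/0.7474) = -1.0846
θ = β + logit/(α) = -0.1 + (-1.0846)/0.4000 = -2.8116

-2.81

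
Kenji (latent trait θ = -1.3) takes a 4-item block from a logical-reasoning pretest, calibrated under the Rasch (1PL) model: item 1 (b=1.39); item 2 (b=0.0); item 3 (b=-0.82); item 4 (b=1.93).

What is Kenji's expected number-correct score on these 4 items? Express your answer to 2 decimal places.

0.70

P(θ) = 1 / (1 + exp(−(θ − b)))
P_1 = 1/(1+e^{2.6900}) = 0.0636
P_2 = 1/(1+e^{1.3000}) = 0.2142
P_3 = 1/(1+e^{0.4800}) = 0.3823
P_4 = 1/(1+e^{3.2300}) = 0.0381
E[score] = 0.0636 + 0.2142 + 0.3823 + 0.0381 = 0.6980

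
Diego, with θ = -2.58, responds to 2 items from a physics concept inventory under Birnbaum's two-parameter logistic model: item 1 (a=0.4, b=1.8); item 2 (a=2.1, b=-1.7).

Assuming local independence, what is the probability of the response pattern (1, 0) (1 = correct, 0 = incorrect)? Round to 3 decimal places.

P(θ) = 1 / (1 + exp(−a(θ − b)))
P_1 = 1/(1+e^{1.7520}) = 0.1478
P_2 = 1/(1+e^{1.8480}) = 0.1361
L = P_1 × (1−P_2) = 0.1478 × 0.8639 = 0.12768

0.128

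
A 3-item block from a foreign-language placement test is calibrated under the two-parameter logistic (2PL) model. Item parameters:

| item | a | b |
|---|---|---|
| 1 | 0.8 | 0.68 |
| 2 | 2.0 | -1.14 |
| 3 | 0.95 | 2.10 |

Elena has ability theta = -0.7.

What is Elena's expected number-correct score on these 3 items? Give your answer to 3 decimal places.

1.021

P(theta) = 1 / (1 + exp(−a(theta − b)))
P_1 = 1/(1+e^{1.1040}) = 0.2490
P_2 = 1/(1+e^{-0.8800}) = 0.7068
P_3 = 1/(1+e^{2.6600}) = 0.0654
E[score] = 0.2490 + 0.7068 + 0.0654 = 1.0212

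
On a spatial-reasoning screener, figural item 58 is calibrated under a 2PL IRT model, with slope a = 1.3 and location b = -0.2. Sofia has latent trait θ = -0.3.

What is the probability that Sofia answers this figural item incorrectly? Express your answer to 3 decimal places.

0.532

P(θ) = 1 / (1 + exp(−a(θ − b)))
Exponent: 1.3 × (-0.3 − (-0.2)) = -0.1300
1/(1 + e^{0.1300}) = 0.4675
P(incorrect) = 1 − 0.4675 = 0.5325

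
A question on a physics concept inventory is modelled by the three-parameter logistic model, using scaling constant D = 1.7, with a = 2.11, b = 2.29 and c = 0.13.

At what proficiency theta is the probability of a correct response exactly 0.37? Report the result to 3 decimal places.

P(theta) = c + (1 − c) · 1 / (1 + exp(−D·a(theta − b)))
Remove guessing floor: (0.37 − 0.13)/(1 − 0.13) = 0.2759
logit = ln(0.2759/0.7241) = -0.9651
theta = b + logit/(1.7·a) = 2.29 + (-0.9651)/3.5870 = 2.0210

2.021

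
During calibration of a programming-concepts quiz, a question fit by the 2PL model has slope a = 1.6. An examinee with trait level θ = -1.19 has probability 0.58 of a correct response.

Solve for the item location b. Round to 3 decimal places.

-1.392

P(θ) = 1 / (1 + exp(−a(θ − b)))
logit(0.58) = ln(0.58/0.42) = 0.3228
b = θ − logit/(a) = -1.19 − 0.3228/1.6000 = -1.3917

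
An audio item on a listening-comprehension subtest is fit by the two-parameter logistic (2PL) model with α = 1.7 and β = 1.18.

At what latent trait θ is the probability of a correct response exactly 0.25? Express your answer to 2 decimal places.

0.53

P(θ) = 1 / (1 + exp(−α(θ − β)))
logit = ln(0.2500/0.7500) = -1.0986
θ = β + logit/(α) = 1.18 + (-1.0986)/1.7000 = 0.5338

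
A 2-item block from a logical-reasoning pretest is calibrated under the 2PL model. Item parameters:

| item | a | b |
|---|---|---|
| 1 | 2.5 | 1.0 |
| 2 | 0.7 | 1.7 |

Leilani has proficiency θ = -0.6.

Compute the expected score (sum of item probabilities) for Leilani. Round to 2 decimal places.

0.18

P(θ) = 1 / (1 + exp(−a(θ − b)))
P_1 = 1/(1+e^{4.0000}) = 0.0180
P_2 = 1/(1+e^{1.6100}) = 0.1666
E[score] = 0.0180 + 0.1666 = 0.1846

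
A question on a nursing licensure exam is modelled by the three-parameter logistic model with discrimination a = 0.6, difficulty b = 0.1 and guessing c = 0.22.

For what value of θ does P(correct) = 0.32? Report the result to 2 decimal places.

-3.09

P(θ) = c + (1 − c) · 1 / (1 + exp(−a(θ − b)))
Remove guessing floor: (0.32 − 0.22)/(1 − 0.22) = 0.1282
logit = ln(0.1282/0.8718) = -1.9169
θ = b + logit/(a) = 0.1 + (-1.9169)/0.6000 = -3.0949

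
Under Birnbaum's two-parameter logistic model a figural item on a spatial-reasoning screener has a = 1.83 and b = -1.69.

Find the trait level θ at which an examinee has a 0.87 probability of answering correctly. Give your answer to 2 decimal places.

P(θ) = 1 / (1 + exp(−a(θ − b)))
logit = ln(0.8700/0.1300) = 1.9010
θ = b + logit/(a) = -1.69 + 1.9010/1.8300 = -0.6512

-0.65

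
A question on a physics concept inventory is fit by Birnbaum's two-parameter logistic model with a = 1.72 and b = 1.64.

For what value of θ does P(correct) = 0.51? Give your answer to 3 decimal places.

P(θ) = 1 / (1 + exp(−a(θ − b)))
logit = ln(0.5100/0.4900) = 0.0400
θ = b + logit/(a) = 1.64 + 0.0400/1.7200 = 1.6633

1.663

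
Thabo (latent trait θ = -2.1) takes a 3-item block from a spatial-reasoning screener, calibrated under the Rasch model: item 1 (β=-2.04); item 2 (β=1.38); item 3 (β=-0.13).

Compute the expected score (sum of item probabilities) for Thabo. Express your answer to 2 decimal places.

P(θ) = 1 / (1 + exp(−(θ − β)))
P_1 = 1/(1+e^{0.0600}) = 0.4850
P_2 = 1/(1+e^{3.4800}) = 0.0299
P_3 = 1/(1+e^{1.9700}) = 0.1224
E[score] = 0.4850 + 0.0299 + 0.1224 = 0.6373

0.64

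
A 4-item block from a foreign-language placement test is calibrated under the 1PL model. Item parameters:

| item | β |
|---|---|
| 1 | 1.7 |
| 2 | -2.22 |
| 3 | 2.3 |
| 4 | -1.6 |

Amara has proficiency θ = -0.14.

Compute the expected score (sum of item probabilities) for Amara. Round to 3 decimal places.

P(θ) = 1 / (1 + exp(−(θ − β)))
P_1 = 1/(1+e^{1.8400}) = 0.1371
P_2 = 1/(1+e^{-2.0800}) = 0.8889
P_3 = 1/(1+e^{2.4400}) = 0.0802
P_4 = 1/(1+e^{-1.4600}) = 0.8115
E[score] = 0.1371 + 0.8889 + 0.0802 + 0.8115 = 1.9177

1.918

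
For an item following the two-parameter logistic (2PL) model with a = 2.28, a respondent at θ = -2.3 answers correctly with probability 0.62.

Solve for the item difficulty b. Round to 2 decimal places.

P(θ) = 1 / (1 + exp(−a(θ − b)))
logit(0.62) = ln(0.62/0.38) = 0.4895
b = θ − logit/(a) = -2.3 − 0.4895/2.2800 = -2.5147

-2.51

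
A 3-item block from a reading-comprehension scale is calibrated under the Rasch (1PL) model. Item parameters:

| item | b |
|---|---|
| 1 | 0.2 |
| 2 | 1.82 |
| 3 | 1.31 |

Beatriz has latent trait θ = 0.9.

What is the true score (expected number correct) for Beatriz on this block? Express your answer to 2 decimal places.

1.35

P(θ) = 1 / (1 + exp(−(θ − b)))
P_1 = 1/(1+e^{-0.7000}) = 0.6682
P_2 = 1/(1+e^{0.9200}) = 0.2850
P_3 = 1/(1+e^{0.4100}) = 0.3989
E[score] = 0.6682 + 0.2850 + 0.3989 = 1.3521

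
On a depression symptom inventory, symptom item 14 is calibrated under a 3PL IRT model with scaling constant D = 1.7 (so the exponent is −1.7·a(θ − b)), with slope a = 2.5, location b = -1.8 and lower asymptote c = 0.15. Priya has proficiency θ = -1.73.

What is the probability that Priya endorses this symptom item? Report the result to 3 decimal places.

0.638

P(θ) = c + (1 − c) · 1 / (1 + exp(−D·a(θ − b)))
Exponent: 1.7 × 2.5 × (-1.73 − (-1.8)) = 0.2975
1/(1 + e^{-0.2975}) = 0.5738
P = 0.15 + 0.85 × 0.5738 = 0.6378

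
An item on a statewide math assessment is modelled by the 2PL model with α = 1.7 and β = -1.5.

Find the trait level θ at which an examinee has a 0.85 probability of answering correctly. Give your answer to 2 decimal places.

P(θ) = 1 / (1 + exp(−α(θ − β)))
logit = ln(0.8500/0.1500) = 1.7346
θ = β + logit/(α) = -1.5 + 1.7346/1.7000 = -0.4796

-0.48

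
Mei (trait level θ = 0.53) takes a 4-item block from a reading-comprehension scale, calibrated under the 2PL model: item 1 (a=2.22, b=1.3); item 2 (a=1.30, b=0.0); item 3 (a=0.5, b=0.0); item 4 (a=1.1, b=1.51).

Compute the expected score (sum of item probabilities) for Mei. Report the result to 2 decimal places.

1.64

P(θ) = 1 / (1 + exp(−a(θ − b)))
P_1 = 1/(1+e^{1.7094}) = 0.1532
P_2 = 1/(1+e^{-0.6890}) = 0.6657
P_3 = 1/(1+e^{-0.2650}) = 0.5659
P_4 = 1/(1+e^{1.0780}) = 0.2539
E[score] = 0.1532 + 0.6657 + 0.5659 + 0.2539 = 1.6387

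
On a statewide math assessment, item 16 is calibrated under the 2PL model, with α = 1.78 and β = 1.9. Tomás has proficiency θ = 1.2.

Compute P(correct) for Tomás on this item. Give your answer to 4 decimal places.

0.2234

P(θ) = 1 / (1 + exp(−α(θ − β)))
Exponent: 1.78 × (1.2 − 1.9) = -1.2460
1/(1 + e^{1.2460}) = 0.2234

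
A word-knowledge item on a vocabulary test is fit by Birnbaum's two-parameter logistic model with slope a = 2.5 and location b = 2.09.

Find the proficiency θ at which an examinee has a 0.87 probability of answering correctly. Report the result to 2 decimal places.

2.85

P(θ) = 1 / (1 + exp(−a(θ − b)))
logit = ln(0.8700/0.1300) = 1.9010
θ = b + logit/(a) = 2.09 + 1.9010/2.5000 = 2.8504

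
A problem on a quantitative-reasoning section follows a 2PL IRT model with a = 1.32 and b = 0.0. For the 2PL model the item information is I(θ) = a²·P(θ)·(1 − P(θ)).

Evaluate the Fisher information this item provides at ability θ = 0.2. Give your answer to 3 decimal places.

0.428

P = 1/(1+e^{-0.2640}) = 0.5656
P(1−P) = 0.5656 × 0.4344 = 0.2457
I = a² × P(1−P) = 1.32² × 0.2457 = 0.42810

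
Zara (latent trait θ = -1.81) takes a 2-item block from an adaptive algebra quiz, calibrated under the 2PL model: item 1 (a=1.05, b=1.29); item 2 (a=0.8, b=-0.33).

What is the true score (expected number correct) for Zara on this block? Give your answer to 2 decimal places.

0.27

P(θ) = 1 / (1 + exp(−a(θ − b)))
P_1 = 1/(1+e^{3.2550}) = 0.0371
P_2 = 1/(1+e^{1.1840}) = 0.2343
E[score] = 0.0371 + 0.2343 = 0.2715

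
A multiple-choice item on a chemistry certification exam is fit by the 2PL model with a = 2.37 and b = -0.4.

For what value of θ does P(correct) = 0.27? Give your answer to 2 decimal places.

P(θ) = 1 / (1 + exp(−a(θ − b)))
logit = ln(0.2700/0.7300) = -0.9946
θ = b + logit/(a) = -0.4 + (-0.9946)/2.3700 = -0.8197

-0.82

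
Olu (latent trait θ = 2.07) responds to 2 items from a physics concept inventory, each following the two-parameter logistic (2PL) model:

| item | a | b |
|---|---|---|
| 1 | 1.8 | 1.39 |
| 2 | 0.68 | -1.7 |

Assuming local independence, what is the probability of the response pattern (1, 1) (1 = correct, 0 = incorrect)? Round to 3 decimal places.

P(θ) = 1 / (1 + exp(−a(θ − b)))
P_1 = 1/(1+e^{-1.2240}) = 0.7728
P_2 = 1/(1+e^{-2.5636}) = 0.9285
L = P_1 × P_2 = 0.7728 × 0.9285 = 0.71750

0.717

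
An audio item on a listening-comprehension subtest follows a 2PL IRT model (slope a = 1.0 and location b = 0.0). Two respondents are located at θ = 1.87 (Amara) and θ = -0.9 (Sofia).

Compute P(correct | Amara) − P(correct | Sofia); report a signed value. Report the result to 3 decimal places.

P(θ) = 1 / (1 + exp(−a(θ − b)))
P(Amara) = 0.8665  [exponent 1.8700]
P(Sofia) = 0.2891  [exponent -0.9000]
Difference = 0.8665 − 0.2891 = 0.5774

0.577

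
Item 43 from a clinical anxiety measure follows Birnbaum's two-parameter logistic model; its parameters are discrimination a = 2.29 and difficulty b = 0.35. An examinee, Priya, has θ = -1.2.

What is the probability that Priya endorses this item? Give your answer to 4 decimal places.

0.0279

P(θ) = 1 / (1 + exp(−a(θ − b)))
Exponent: 2.29 × (-1.2 − 0.35) = -3.5495
1/(1 + e^{3.5495}) = 0.0279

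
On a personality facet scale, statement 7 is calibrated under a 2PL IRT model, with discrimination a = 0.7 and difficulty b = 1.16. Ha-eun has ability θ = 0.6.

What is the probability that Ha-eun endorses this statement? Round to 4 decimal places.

0.4032

P(θ) = 1 / (1 + exp(−a(θ − b)))
Exponent: 0.7 × (0.6 − 1.16) = -0.3920
1/(1 + e^{0.3920}) = 0.4032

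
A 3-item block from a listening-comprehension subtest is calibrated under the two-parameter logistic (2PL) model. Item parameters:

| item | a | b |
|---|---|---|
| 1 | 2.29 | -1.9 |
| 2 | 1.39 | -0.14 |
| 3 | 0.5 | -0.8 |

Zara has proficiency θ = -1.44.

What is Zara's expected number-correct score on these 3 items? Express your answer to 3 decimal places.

P(θ) = 1 / (1 + exp(−a(θ − b)))
P_1 = 1/(1+e^{-1.0534}) = 0.7414
P_2 = 1/(1+e^{1.8070}) = 0.1410
P_3 = 1/(1+e^{0.3200}) = 0.4207
E[score] = 0.7414 + 0.1410 + 0.4207 = 1.3031

1.303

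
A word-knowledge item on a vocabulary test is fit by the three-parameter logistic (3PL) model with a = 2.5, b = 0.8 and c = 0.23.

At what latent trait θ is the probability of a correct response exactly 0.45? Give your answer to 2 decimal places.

0.43

P(θ) = c + (1 − c) · 1 / (1 + exp(−a(θ − b)))
Remove guessing floor: (0.45 − 0.23)/(1 − 0.23) = 0.2857
logit = ln(0.2857/0.7143) = -0.9163
θ = b + logit/(a) = 0.8 + (-0.9163)/2.5000 = 0.4335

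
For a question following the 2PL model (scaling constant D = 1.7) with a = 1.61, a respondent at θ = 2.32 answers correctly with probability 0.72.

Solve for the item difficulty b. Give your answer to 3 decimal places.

1.975

P(θ) = 1 / (1 + exp(−D·a(θ − b)))
logit(0.72) = ln(0.72/0.28) = 0.9445
b = θ − logit/(1.7·a) = 2.32 − 0.9445/2.7370 = 1.9749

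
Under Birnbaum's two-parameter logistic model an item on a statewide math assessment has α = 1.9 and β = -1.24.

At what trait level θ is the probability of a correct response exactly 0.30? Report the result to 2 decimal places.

-1.69

P(θ) = 1 / (1 + exp(−α(θ − β)))
logit = ln(0.3000/0.7000) = -0.8473
θ = β + logit/(α) = -1.24 + (-0.8473)/1.9000 = -1.6859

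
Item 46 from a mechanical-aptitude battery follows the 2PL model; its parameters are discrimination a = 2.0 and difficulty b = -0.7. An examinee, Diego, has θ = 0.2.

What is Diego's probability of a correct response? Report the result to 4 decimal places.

0.8581

P(θ) = 1 / (1 + exp(−a(θ − b)))
Exponent: 2.0 × (0.2 − (-0.7)) = 1.8000
1/(1 + e^{-1.8000}) = 0.8581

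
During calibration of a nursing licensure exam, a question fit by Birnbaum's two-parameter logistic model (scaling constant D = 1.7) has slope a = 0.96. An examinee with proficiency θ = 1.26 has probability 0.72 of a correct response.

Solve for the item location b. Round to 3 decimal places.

P(θ) = 1 / (1 + exp(−D·a(θ − b)))
logit(0.72) = ln(0.72/0.28) = 0.9445
b = θ − logit/(1.7·a) = 1.26 − 0.9445/1.6320 = 0.6813

0.681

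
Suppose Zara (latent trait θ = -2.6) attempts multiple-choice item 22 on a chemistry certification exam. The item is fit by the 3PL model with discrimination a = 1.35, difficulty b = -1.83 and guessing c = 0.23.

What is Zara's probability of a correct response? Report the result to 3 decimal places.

0.431

P(θ) = c + (1 − c) · 1 / (1 + exp(−a(θ − b)))
Exponent: 1.35 × (-2.6 − (-1.83)) = -1.0395
1/(1 + e^{1.0395}) = 0.2612
P = 0.23 + 0.77 × 0.2612 = 0.4312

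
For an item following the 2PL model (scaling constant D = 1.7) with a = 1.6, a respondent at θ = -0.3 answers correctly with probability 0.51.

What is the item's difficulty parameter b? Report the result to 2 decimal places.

P(θ) = 1 / (1 + exp(−D·a(θ − b)))
logit(0.51) = ln(0.51/0.49) = 0.0400
b = θ − logit/(1.7·a) = -0.3 − 0.0400/2.7200 = -0.3147

-0.31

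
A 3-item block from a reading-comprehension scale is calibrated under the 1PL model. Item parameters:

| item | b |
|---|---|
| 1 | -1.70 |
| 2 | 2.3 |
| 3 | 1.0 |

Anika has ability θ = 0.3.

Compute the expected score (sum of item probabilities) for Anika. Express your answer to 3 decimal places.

P(θ) = 1 / (1 + exp(−(θ − b)))
P_1 = 1/(1+e^{-2.0000}) = 0.8808
P_2 = 1/(1+e^{2.0000}) = 0.1192
P_3 = 1/(1+e^{0.7000}) = 0.3318
E[score] = 0.8808 + 0.1192 + 0.3318 = 1.3318

1.332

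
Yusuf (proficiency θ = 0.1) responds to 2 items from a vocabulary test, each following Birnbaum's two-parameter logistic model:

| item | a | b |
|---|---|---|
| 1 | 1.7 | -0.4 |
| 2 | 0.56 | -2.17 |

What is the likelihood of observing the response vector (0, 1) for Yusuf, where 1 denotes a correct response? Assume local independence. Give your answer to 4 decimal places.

0.2338

P(θ) = 1 / (1 + exp(−a(θ − b)))
P_1 = 1/(1+e^{-0.8500}) = 0.7006
P_2 = 1/(1+e^{-1.2712}) = 0.7809
L = (1−P_1) × P_2 = 0.2994 × 0.7809 = 0.23384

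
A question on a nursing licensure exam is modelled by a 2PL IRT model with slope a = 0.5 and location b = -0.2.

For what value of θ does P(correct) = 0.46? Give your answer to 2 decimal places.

P(θ) = 1 / (1 + exp(−a(θ − b)))
logit = ln(0.4600/0.5400) = -0.1603
θ = b + logit/(a) = -0.2 + (-0.1603)/0.5000 = -0.5207

-0.52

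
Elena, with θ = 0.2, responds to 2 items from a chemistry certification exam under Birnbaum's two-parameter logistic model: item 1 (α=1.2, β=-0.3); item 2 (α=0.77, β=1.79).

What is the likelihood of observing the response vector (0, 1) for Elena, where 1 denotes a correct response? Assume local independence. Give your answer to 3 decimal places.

0.081

P(θ) = 1 / (1 + exp(−α(θ − β)))
P_1 = 1/(1+e^{-0.6000}) = 0.6457
P_2 = 1/(1+e^{1.2243}) = 0.2272
L = (1−P_1) × P_2 = 0.3543 × 0.2272 = 0.08050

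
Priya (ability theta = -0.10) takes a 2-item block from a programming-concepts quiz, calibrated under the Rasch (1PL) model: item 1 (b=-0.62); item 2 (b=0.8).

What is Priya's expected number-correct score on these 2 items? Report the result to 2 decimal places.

0.92

P(theta) = 1 / (1 + exp(−(theta − b)))
P_1 = 1/(1+e^{-0.5200}) = 0.6271
P_2 = 1/(1+e^{0.9000}) = 0.2891
E[score] = 0.6271 + 0.2891 = 0.9162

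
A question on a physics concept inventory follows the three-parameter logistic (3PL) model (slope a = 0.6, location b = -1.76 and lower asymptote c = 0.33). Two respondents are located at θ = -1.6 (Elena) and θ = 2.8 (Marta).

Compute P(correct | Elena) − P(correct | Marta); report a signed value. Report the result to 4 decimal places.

-0.2781

P(θ) = c + (1 − c) · 1 / (1 + exp(−a(θ − b)))
P(Elena) = 0.6811  [exponent 0.0960]
P(Marta) = 0.9592  [exponent 2.7360]
Difference = 0.6811 − 0.9592 = -0.2781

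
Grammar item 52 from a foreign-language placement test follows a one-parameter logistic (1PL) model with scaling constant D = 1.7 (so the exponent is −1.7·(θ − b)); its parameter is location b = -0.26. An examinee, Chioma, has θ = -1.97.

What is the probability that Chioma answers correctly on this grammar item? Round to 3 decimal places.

0.052

P(θ) = 1 / (1 + exp(−D·(θ − b)))
Exponent: 1.7 × (-1.97 − (-0.26)) = -2.9070
1/(1 + e^{2.9070}) = 0.0518
P = 0.0518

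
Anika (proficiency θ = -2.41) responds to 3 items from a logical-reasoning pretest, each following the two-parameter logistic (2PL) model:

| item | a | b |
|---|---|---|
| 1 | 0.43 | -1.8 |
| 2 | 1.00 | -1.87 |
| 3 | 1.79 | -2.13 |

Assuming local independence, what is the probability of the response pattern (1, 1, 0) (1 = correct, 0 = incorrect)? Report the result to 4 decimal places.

P(θ) = 1 / (1 + exp(−a(θ − b)))
P_1 = 1/(1+e^{0.2623}) = 0.4348
P_2 = 1/(1+e^{0.5400}) = 0.3682
P_3 = 1/(1+e^{0.5012}) = 0.3773
L = P_1 × P_2 × (1−P_3) = 0.4348 × 0.3682 × 0.6227 = 0.09969

0.0997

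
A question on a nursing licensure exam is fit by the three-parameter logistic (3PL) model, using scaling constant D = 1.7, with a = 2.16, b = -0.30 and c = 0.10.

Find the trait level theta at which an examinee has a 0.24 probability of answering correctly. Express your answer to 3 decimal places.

P(theta) = c + (1 − c) · 1 / (1 + exp(−D·a(theta − b)))
Remove guessing floor: (0.24 − 0.10)/(1 − 0.10) = 0.1556
logit = ln(0.1556/0.8444) = -1.6917
theta = b + logit/(1.7·a) = -0.30 + (-1.6917)/3.6720 = -0.7607

-0.761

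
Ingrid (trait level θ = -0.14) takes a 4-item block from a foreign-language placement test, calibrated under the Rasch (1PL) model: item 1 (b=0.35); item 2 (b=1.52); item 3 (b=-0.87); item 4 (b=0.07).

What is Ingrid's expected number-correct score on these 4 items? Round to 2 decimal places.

P(θ) = 1 / (1 + exp(−(θ − b)))
P_1 = 1/(1+e^{0.4900}) = 0.3799
P_2 = 1/(1+e^{1.6600}) = 0.1598
P_3 = 1/(1+e^{-0.7300}) = 0.6748
P_4 = 1/(1+e^{0.2100}) = 0.4477
E[score] = 0.3799 + 0.1598 + 0.6748 + 0.4477 = 1.6622

1.66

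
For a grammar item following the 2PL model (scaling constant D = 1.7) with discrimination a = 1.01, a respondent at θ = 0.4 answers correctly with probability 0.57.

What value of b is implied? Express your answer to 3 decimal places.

0.236

P(θ) = 1 / (1 + exp(−D·a(θ − b)))
logit(0.57) = ln(0.57/0.43) = 0.2819
b = θ − logit/(1.7·a) = 0.4 − 0.2819/1.7170 = 0.2358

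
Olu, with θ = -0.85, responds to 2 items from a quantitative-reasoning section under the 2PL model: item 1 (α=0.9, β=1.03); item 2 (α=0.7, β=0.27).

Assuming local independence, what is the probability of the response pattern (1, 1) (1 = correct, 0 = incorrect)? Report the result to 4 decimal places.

P(θ) = 1 / (1 + exp(−α(θ − β)))
P_1 = 1/(1+e^{1.6920}) = 0.1555
P_2 = 1/(1+e^{0.7840}) = 0.3135
L = P_1 × P_2 = 0.1555 × 0.3135 = 0.04875

0.0487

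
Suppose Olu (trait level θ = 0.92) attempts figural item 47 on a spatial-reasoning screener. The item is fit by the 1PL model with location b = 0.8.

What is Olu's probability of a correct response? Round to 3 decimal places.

P(θ) = 1 / (1 + exp(−(θ − b)))
Exponent: (0.92 − 0.8) = 0.1200
1/(1 + e^{-0.1200}) = 0.5300
P = 0.5300

0.530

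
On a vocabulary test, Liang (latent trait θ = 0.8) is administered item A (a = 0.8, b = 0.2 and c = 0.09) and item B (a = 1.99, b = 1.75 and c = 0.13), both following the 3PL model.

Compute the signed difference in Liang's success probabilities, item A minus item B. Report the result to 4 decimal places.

P(θ) = c + (1 − c) · 1 / (1 + exp(−a(θ − b)))
P_A = 0.6522
P_B = 0.2441
P_A − P_B = 0.4080

0.4080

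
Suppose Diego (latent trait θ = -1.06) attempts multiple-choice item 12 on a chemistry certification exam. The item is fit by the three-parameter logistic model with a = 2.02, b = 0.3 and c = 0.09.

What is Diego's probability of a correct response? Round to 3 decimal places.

0.145

P(θ) = c + (1 − c) · 1 / (1 + exp(−a(θ − b)))
Exponent: 2.02 × (-1.06 − 0.3) = -2.7472
1/(1 + e^{2.7472}) = 0.0602
P = 0.09 + 0.91 × 0.0602 = 0.1448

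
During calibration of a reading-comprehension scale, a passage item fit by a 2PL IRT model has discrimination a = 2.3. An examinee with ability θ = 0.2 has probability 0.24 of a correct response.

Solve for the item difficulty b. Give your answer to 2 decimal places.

P(θ) = 1 / (1 + exp(−a(θ − b)))
logit(0.24) = ln(0.24/0.76) = -1.1527
b = θ − logit/(a) = 0.2 − (-1.1527)/2.3000 = 0.7012

0.70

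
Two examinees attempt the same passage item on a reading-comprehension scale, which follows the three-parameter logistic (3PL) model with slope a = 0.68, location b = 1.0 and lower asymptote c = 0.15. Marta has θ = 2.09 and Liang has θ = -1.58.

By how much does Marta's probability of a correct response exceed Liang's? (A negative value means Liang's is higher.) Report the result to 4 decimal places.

0.4503

P(θ) = c + (1 − c) · 1 / (1 + exp(−a(θ − b)))
P(Marta) = 0.7257  [exponent 0.7412]
P(Liang) = 0.2754  [exponent -1.7544]
Difference = 0.7257 − 0.2754 = 0.4503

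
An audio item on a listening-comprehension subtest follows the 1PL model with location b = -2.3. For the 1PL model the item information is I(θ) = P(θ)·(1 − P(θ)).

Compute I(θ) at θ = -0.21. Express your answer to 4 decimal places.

0.0980

P = 1/(1+e^{-2.0900}) = 0.8899
P(1−P) = 0.8899 × 0.1101 = 0.0980
I = P(1−P) = 0.09796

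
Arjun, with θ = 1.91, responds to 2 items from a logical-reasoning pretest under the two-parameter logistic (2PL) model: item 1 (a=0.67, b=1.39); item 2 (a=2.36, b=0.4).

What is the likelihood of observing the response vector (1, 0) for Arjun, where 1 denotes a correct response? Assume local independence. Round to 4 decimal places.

0.0162

P(θ) = 1 / (1 + exp(−a(θ − b)))
P_1 = 1/(1+e^{-0.3484}) = 0.5862
P_2 = 1/(1+e^{-3.5636}) = 0.9724
L = P_1 × (1−P_2) = 0.5862 × 0.0276 = 0.01615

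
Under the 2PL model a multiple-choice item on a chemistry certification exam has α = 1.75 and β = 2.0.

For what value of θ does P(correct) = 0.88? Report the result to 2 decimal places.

3.14

P(θ) = 1 / (1 + exp(−α(θ − β)))
logit = ln(0.8800/0.1200) = 1.9924
θ = β + logit/(α) = 2.0 + 1.9924/1.7500 = 3.1385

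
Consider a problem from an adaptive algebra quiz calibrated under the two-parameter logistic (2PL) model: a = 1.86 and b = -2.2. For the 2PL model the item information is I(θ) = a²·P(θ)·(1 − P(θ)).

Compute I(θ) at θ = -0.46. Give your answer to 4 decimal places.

P = 1/(1+e^{-3.2364}) = 0.9622
P(1−P) = 0.9622 × 0.0378 = 0.0364
I = a² × P(1−P) = 1.86² × 0.0364 = 0.12589

0.1259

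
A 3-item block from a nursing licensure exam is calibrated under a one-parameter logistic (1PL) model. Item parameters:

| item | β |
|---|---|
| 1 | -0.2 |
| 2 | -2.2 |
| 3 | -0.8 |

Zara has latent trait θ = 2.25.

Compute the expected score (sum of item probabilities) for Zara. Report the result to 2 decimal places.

P(θ) = 1 / (1 + exp(−(θ − β)))
P_1 = 1/(1+e^{-2.4500}) = 0.9206
P_2 = 1/(1+e^{-4.4500}) = 0.9885
P_3 = 1/(1+e^{-3.0500}) = 0.9548
E[score] = 0.9206 + 0.9885 + 0.9548 = 2.8638

2.86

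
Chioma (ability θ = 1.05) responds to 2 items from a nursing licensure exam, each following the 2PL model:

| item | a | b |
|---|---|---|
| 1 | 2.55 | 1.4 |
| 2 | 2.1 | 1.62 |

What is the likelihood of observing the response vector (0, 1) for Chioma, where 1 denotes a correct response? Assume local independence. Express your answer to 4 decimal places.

0.1646

P(θ) = 1 / (1 + exp(−a(θ − b)))
P_1 = 1/(1+e^{0.8925}) = 0.2906
P_2 = 1/(1+e^{1.1970}) = 0.2320
L = (1−P_1) × P_2 = 0.7094 × 0.2320 = 0.16459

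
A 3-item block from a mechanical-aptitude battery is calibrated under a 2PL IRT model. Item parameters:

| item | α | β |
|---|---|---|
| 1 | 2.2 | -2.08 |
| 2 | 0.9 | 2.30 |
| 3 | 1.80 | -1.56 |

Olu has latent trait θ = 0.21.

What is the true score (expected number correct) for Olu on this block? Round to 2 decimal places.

P(θ) = 1 / (1 + exp(−α(θ − β)))
P_1 = 1/(1+e^{-5.0380}) = 0.9936
P_2 = 1/(1+e^{1.8810}) = 0.1323
P_3 = 1/(1+e^{-3.1860}) = 0.9603
E[score] = 0.9936 + 0.1323 + 0.9603 = 2.0861

2.09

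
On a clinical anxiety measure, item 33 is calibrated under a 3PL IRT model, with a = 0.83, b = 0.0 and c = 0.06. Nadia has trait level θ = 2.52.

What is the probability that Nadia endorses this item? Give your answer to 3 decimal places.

P(θ) = c + (1 − c) · 1 / (1 + exp(−a(θ − b)))
Exponent: 0.83 × (2.52 − 0.0) = 2.0916
1/(1 + e^{-2.0916}) = 0.8901
P = 0.06 + 0.94 × 0.8901 = 0.8967

0.897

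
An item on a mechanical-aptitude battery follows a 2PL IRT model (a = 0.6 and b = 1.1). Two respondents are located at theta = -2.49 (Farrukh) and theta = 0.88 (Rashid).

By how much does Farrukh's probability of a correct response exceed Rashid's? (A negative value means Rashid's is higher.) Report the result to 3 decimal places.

-0.363

P(theta) = 1 / (1 + exp(−a(theta − b)))
P(Farrukh) = 0.1040  [exponent -2.1540]
P(Rashid) = 0.4670  [exponent -0.1320]
Difference = 0.1040 − 0.4670 = -0.3631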